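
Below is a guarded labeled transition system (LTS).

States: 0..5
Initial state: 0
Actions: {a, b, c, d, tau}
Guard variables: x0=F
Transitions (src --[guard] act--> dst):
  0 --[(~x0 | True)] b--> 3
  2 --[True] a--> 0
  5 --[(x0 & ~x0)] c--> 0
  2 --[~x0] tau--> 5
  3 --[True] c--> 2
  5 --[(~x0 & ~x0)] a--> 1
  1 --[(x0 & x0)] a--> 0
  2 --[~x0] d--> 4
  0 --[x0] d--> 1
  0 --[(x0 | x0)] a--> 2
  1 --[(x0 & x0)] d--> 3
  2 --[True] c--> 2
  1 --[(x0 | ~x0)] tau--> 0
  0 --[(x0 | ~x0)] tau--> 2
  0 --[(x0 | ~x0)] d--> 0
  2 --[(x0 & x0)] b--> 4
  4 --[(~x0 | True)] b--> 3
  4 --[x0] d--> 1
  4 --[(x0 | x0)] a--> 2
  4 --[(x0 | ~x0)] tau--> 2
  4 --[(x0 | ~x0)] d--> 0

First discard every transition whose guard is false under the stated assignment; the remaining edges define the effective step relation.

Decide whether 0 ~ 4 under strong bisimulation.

Bisimulation quotient by refinement:
  round 0: {{0,1,2,3,4,5}}
  round 1: {{0,4},{1},{2},{3},{5}}
Fixed point at round 2; 5 class(es).
class of 0: {0,4}; class of 4: {0,4}

Answer: BISIMILAR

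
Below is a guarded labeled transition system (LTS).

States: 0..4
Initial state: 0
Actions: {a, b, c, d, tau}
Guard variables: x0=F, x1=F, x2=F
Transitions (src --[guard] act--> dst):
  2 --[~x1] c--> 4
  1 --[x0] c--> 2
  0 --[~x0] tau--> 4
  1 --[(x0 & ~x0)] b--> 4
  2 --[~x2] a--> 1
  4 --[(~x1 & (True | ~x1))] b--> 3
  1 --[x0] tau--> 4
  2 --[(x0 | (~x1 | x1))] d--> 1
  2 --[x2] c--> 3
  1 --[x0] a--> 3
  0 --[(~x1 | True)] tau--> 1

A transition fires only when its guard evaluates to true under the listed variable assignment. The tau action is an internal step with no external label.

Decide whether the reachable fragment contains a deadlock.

R = {0,1,3,4}
  0: tau→1  tau→4  [deg 2]
  1: ∅  [deadlock]
  3: ∅  [deadlock]
  4: b→3  [deg 1]
Path to 1: tau

Answer: DEADLOCK at state 1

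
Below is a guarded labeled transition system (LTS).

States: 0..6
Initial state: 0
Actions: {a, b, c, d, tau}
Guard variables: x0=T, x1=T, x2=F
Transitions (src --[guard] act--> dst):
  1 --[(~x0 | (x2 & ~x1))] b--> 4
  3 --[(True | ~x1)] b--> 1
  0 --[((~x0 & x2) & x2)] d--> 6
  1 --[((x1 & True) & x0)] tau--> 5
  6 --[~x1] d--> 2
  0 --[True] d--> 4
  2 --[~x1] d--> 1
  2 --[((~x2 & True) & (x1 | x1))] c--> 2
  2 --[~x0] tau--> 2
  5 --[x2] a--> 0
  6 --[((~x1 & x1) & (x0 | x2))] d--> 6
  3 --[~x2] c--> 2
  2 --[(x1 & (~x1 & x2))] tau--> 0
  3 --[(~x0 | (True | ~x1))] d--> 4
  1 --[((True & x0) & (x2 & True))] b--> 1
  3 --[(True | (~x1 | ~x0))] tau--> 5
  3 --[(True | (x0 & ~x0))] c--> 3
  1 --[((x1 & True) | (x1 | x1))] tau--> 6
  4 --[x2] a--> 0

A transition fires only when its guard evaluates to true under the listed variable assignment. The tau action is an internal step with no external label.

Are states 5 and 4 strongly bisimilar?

Answer: BISIMILAR

Analysis:
Bisimulation quotient by refinement:
  π0 = {{0,1,2,3,4,5,6}}
  π1 = {{0},{1},{2},{3},{4,5,6}}
5 equivalence class(es) (converged in 2)
5∈{4,5,6}, 4∈{4,5,6}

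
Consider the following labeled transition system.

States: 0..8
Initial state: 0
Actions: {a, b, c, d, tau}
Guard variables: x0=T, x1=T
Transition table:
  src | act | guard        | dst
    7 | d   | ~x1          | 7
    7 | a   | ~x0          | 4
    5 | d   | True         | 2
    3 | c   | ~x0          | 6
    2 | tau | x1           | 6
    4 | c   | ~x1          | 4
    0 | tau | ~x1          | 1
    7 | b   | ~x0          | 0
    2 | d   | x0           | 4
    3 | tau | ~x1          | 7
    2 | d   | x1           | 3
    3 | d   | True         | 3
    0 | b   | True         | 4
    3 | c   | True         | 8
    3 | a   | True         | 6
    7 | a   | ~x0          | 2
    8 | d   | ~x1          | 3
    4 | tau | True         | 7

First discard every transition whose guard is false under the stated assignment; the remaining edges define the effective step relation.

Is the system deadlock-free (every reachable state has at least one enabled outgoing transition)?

Answer: DEADLOCK at state 7

Trace:
Reach set: {0,4,7}
  0: b→4  [1 out]
  4: tau→7  [1 out]
  7: ∅  [no exit]
Path to 7: b·tau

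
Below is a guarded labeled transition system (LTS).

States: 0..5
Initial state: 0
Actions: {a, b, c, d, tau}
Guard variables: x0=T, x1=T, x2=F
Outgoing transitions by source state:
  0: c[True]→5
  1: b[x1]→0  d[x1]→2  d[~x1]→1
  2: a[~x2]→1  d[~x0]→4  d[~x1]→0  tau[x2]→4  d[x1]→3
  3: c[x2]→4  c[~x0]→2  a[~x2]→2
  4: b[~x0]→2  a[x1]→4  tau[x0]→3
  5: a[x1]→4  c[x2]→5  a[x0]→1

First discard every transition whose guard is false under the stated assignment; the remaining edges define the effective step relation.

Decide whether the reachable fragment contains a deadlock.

Answer: DEADLOCK-FREE

Trace:
Reachable = {0,1,2,3,4,5}
  0: c→5  [1 exit(s)]
  1: b→0  d→2  [2 exit(s)]
  2: a→1  d→3  [2 exit(s)]
  3: a→2  [1 exit(s)]
  4: a→4  tau→3  [2 exit(s)]
  5: a→1  a→4  [2 exit(s)]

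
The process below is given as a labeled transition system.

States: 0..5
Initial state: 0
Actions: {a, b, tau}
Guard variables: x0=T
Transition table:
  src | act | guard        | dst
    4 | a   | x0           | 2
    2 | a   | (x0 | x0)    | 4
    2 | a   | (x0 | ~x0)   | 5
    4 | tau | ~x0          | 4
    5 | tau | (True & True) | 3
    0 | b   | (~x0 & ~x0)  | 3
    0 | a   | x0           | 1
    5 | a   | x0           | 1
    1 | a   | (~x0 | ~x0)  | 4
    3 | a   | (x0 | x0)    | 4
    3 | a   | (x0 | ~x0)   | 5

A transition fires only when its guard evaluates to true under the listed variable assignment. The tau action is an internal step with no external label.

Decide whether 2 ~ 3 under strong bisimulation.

Compute ~ classes (split until stable):
  π0 = {{0,1,2,3,4,5}}
  π1 = {{0,2,3,4},{1},{5}}
  π2 = {{0},{1},{2,3},{4},{5}}
stable after 3 split(s): 5 block(s)
[2]={2,3}  [3]={2,3}

Answer: BISIMILAR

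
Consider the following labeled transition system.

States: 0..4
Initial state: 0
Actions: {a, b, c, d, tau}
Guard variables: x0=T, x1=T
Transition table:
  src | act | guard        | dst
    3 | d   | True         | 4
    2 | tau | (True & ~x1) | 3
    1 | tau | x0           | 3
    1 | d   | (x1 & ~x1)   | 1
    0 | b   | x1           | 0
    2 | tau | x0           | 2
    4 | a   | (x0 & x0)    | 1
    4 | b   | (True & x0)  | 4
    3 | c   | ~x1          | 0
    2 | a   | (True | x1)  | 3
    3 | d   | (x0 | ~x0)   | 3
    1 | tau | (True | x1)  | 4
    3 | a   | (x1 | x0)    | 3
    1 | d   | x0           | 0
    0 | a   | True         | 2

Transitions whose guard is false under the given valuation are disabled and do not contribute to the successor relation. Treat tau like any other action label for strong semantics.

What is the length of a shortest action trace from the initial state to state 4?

Answer: 3

Analysis:
Breadth-first toward 4:
  Layer 0: {0}
  Layer 1: {2}
  Layer 2: {3}
  Layer 3: {4}
depth(4)=3, e.g. a·a·d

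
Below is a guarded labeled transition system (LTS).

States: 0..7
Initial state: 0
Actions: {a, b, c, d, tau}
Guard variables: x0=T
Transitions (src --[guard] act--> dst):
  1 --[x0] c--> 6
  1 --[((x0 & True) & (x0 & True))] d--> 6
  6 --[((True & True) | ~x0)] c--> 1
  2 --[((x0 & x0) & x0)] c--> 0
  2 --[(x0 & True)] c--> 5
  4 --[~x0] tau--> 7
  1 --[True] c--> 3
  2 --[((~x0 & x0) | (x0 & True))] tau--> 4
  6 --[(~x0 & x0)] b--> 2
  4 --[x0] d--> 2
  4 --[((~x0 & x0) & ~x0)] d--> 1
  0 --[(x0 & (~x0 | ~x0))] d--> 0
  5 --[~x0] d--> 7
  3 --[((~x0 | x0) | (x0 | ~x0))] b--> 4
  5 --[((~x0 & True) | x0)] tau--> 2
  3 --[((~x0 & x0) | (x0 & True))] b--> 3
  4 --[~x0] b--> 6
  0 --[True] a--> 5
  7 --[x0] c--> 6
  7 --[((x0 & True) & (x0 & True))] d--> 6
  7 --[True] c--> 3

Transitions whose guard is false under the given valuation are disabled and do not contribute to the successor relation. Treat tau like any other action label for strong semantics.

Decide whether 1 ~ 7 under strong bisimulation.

Answer: BISIMILAR

Trace:
Compute ~ classes (split until stable):
  P[0] = {{0,1,2,3,4,5,6,7}}
  P[1] = {{0},{1,7},{2},{3},{4},{5},{6}}
7 equivalence class(es) (converged in 2)
[1]={1,7}  [7]={1,7}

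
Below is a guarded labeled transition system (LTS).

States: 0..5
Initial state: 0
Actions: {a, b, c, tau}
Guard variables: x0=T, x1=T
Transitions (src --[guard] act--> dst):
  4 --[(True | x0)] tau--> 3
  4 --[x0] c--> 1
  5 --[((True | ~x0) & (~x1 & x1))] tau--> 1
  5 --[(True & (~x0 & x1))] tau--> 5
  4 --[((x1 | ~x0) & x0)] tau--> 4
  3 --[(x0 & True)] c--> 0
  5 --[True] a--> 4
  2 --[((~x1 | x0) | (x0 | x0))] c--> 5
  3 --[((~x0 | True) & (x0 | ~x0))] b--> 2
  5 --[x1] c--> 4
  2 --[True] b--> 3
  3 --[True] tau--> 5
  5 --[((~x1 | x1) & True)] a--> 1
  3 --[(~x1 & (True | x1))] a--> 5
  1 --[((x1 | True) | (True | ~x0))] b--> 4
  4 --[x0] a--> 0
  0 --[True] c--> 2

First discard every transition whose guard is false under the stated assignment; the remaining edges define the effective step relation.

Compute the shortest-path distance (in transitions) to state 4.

Answer: 3

Working:
BFS to 4:
  Layer 0: {0}
  Layer 1: {2}
  Layer 2: {3,5}
  Layer 3: {1,4}
4 enters at depth 3; path c·c·a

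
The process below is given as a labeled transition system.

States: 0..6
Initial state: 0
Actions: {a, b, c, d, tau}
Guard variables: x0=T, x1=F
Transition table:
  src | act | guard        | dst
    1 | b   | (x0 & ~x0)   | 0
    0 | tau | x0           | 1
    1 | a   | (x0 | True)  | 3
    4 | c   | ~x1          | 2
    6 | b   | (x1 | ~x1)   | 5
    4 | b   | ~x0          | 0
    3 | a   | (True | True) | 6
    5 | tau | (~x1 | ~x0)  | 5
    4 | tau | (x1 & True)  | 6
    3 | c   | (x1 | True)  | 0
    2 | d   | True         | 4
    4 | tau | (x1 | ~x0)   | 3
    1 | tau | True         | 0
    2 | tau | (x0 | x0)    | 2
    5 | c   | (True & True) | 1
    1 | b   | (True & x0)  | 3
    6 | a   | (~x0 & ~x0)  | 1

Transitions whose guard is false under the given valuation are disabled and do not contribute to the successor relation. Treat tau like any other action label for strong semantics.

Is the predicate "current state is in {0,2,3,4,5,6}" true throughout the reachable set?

Safe = {0,2,3,4,5,6}
Reachable = {0,1,3,5,6}
  0: ok
  1: VIOLATES
  3: ok
  5: ok
  6: ok
counterexample path to 1: tau

Answer: INVARIANT VIOLATED at state 1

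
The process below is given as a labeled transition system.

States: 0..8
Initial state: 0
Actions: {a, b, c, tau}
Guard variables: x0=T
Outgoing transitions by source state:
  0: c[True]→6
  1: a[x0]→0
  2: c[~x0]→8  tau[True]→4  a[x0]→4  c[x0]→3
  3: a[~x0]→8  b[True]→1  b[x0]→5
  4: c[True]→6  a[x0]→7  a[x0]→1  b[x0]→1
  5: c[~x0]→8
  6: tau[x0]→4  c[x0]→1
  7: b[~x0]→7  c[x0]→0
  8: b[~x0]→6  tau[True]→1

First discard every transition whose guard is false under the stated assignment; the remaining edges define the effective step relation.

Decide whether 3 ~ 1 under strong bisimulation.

Answer: NOT BISIMILAR

Trace:
Bisimulation quotient by refinement:
  round 0: {{0,1,2,3,4,5,6,7,8}}
  round 1: {{0,7},{1},{2},{3},{4},{5},{6},{8}}
  round 2: {{0},{1},{2},{3},{4},{5},{6},{7},{8}}
Fixed point at round 3; 9 class(es).
3∈{3}, 1∈{1}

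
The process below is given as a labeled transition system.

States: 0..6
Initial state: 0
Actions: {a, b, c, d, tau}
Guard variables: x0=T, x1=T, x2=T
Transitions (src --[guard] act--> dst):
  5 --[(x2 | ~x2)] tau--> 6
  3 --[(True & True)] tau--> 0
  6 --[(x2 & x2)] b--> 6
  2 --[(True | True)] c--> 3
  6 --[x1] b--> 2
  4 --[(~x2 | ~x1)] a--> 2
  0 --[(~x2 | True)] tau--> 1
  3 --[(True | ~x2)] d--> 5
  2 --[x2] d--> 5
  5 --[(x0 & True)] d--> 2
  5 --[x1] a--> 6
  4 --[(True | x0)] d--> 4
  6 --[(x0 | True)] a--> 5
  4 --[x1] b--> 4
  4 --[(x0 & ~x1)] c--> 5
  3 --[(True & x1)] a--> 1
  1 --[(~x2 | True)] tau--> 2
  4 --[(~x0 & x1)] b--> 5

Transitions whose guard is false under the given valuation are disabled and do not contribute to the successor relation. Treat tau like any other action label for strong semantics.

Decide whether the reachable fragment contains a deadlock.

R = {0,1,2,3,5,6}
  0: tau→1  [1 out]
  1: tau→2  [1 out]
  2: c→3  d→5  [2 out]
  3: a→1  d→5  tau→0  [3 out]
  5: a→6  d→2  tau→6  [3 out]
  6: a→5  b→2  b→6  [3 out]

Answer: DEADLOCK-FREE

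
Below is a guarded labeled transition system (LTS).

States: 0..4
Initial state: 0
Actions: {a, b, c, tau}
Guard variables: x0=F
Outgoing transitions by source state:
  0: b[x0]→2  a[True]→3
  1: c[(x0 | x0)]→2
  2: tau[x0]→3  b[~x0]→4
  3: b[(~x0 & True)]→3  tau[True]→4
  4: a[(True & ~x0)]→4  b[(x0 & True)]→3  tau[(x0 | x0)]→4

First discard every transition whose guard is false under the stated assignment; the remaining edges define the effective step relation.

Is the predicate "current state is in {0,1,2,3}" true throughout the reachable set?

Answer: INVARIANT VIOLATED at state 4

Working:
Allowed set {0,1,2,3}
Reachable = {0,3,4}
  0: ✓
  3: ✓
  4: outside
reach 4 via a·tau — violates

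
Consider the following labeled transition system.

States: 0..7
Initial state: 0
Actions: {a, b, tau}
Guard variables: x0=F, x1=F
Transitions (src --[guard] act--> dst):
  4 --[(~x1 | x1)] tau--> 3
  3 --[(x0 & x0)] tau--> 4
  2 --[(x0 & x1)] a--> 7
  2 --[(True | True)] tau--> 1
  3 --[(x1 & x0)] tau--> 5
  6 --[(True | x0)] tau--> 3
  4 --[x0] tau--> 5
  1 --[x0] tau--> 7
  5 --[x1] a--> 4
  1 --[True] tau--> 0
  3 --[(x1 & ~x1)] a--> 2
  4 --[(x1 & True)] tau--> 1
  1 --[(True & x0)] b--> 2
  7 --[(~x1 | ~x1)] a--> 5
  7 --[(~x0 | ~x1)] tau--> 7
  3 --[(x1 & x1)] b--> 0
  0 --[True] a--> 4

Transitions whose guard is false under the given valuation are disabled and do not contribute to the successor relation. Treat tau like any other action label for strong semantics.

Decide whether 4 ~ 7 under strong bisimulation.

Answer: NOT BISIMILAR

Working:
Compute ~ classes (split until stable):
  round 0: {{0,1,2,3,4,5,6,7}}
  round 1: {{0},{1,2,4,6},{3,5},{7}}
  round 2: {{0},{1},{2},{3,5},{4,6},{7}}
stable after 3 split(s): 6 block(s)
class of 4: {4,6}; class of 7: {7}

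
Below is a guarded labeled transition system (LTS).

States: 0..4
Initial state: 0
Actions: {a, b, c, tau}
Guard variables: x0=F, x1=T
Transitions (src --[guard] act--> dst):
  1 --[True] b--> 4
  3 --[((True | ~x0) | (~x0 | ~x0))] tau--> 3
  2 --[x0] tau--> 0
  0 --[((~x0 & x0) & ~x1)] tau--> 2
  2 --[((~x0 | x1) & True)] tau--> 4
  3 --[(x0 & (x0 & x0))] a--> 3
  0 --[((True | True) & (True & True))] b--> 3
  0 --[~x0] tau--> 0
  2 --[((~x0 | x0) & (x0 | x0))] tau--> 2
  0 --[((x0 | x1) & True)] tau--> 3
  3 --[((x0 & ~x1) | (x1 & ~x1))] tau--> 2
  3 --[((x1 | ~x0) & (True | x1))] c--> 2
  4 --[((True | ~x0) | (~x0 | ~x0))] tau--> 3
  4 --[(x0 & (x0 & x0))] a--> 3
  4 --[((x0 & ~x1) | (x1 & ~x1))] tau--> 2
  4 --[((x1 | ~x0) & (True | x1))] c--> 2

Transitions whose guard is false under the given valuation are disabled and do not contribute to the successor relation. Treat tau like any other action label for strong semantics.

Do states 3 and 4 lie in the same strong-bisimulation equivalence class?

Answer: BISIMILAR

Trace:
Refine partition for ~:
  round 0: {{0,1,2,3,4}}
  round 1: {{0},{1},{2},{3,4}}
Fixed point at round 2; 4 class(es).
3∈{3,4}, 4∈{3,4}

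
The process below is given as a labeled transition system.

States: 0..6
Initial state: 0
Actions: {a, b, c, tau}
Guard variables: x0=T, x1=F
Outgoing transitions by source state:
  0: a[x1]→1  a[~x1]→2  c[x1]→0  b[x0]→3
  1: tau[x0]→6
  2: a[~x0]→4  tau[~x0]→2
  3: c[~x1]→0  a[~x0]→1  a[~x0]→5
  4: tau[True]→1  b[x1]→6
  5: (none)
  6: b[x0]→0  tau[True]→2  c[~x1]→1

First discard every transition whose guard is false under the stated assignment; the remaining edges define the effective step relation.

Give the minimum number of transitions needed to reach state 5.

Layered search for 5:
  depth 0: {0}
  depth 1: {2,3}
5 never appears.

Answer: UNREACHABLE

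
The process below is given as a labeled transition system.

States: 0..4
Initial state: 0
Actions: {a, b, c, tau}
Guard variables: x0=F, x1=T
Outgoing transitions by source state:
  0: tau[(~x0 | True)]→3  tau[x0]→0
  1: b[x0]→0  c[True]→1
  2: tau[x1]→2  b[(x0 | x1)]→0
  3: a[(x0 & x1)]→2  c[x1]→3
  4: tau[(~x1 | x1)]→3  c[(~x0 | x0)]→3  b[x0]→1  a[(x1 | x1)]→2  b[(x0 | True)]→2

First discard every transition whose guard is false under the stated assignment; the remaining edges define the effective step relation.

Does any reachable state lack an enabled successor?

Reach set: {0,3}
  0: tau→3  [1 out]
  3: c→3  [1 out]

Answer: DEADLOCK-FREE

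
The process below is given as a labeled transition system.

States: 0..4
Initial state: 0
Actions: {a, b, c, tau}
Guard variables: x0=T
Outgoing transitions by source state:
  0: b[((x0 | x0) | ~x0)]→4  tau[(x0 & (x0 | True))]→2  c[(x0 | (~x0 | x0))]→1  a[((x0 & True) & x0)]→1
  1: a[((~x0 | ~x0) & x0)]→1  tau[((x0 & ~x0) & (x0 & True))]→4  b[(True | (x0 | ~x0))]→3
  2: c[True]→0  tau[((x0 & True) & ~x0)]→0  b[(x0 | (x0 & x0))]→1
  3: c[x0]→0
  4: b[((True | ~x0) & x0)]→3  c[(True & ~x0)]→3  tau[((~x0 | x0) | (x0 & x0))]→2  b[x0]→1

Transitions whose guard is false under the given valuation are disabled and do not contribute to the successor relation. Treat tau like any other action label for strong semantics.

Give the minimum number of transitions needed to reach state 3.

Answer: 2

Working:
BFS to 3:
  depth 0: {0}
  depth 1: {1,2,4}
  depth 2: {3}
3 enters at depth 2; path a·b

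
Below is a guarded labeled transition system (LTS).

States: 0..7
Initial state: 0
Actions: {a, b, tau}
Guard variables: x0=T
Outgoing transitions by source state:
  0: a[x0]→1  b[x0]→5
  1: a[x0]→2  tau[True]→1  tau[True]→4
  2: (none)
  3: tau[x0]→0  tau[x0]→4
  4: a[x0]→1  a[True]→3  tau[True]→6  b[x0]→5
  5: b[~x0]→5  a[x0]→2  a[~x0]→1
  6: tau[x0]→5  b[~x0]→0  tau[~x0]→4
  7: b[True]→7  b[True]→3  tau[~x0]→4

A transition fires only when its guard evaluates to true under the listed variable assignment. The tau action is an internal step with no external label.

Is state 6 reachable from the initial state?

Guard filter leaves 15 enabled edge(s).
depth 0: {0}
depth 1: {1,5}  total {0,1,5}
depth 2: {2,4}  total {0,1,2,4,5}
depth 3: {3,6}  total {0,1,2,3,4,5,6}
R = {0,1,2,3,4,5,6}
Path to 6: a·tau·tau

Answer: REACHABLE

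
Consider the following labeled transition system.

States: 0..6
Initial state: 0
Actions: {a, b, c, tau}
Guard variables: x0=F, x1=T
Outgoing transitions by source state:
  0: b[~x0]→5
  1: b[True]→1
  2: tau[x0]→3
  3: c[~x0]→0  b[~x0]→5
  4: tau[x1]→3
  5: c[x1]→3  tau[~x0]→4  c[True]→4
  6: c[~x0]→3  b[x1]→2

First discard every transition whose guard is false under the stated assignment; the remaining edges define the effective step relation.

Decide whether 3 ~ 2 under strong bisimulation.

Compute ~ classes (split until stable):
  P[0] = {{0,1,2,3,4,5,6}}
  P[1] = {{0,1},{2},{3,6},{4},{5}}
  P[2] = {{0},{1},{2},{3},{4},{5},{6}}
Fixed point at round 3; 7 class(es).
class of 3: {3}; class of 2: {2}

Answer: NOT BISIMILAR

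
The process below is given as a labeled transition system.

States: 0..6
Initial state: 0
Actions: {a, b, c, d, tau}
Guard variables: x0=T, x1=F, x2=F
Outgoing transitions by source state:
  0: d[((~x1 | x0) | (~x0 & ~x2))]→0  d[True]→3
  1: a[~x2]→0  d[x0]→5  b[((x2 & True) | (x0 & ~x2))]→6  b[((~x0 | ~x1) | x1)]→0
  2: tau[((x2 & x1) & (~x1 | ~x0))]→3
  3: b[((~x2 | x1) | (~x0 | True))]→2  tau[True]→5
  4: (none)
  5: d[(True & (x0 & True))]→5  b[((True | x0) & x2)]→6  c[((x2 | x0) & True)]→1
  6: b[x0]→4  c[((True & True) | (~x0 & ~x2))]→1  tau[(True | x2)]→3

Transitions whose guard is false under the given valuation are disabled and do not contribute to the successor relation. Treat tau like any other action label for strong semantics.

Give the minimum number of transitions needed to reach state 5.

BFS to 5:
  depth 0: {0}
  depth 1: {3}
  depth 2: {2,5}
5 enters at depth 2; path d·tau

Answer: 2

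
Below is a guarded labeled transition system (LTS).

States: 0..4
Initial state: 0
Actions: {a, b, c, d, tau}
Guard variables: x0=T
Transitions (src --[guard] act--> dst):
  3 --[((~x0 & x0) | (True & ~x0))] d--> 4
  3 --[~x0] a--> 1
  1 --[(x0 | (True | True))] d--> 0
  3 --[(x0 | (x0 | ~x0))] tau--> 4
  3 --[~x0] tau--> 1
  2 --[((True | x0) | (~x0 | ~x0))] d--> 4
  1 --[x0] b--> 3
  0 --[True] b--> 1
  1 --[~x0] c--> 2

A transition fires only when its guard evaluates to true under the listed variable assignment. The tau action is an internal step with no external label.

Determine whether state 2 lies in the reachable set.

Answer: UNREACHABLE

Trace:
Guard filter leaves 5 enabled edge(s).
L0 = {0}
L1 = {1}  now seen {0,1}
L2 = {3}  now seen {0,1,3}
L3 = {4}  now seen {0,1,3,4}
Reach set: {0,1,3,4}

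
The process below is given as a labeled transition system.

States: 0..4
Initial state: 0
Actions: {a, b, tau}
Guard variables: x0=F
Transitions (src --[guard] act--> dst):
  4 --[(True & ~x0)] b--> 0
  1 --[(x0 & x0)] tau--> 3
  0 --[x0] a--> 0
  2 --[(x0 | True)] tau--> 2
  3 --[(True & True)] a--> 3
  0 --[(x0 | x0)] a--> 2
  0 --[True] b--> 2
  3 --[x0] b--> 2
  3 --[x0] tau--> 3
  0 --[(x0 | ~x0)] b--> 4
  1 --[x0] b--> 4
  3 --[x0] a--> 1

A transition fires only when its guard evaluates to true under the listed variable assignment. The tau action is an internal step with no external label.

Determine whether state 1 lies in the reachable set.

After dropping false guards: 5 live edges.
depth 0: {0}
depth 1: {2,4}  cumulative {0,2,4}
R = {0,2,4}

Answer: UNREACHABLE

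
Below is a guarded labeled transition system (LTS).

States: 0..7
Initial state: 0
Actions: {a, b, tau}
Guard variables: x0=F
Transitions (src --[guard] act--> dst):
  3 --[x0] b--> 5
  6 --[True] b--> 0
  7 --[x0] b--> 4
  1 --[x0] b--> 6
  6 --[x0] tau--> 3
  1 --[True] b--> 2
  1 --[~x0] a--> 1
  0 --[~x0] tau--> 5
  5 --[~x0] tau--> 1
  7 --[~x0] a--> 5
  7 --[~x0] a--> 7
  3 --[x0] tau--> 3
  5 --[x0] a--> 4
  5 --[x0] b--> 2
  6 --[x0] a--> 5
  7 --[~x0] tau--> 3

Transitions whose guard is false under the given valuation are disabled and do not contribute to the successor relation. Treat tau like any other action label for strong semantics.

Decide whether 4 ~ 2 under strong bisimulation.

Answer: BISIMILAR

Working:
Refine partition for ~:
  round 0: {{0,1,2,3,4,5,6,7}}
  round 1: {{0,5},{1},{2,3,4},{6},{7}}
  round 2: {{0},{1},{2,3,4},{5},{6},{7}}
6 equivalence class(es) (converged in 3)
4∈{2,3,4}, 2∈{2,3,4}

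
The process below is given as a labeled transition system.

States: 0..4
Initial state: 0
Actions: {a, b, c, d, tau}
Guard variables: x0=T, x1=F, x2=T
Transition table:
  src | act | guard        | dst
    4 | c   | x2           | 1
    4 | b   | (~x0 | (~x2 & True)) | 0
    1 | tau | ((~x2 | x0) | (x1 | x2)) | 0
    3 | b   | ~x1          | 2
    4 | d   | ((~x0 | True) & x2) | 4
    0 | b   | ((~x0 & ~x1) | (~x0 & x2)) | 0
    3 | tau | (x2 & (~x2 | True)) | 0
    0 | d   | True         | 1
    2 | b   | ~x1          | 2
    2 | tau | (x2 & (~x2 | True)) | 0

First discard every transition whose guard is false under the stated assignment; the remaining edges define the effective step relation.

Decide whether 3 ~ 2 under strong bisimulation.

Bisimulation quotient by refinement:
  P[0] = {{0,1,2,3,4}}
  P[1] = {{0},{1},{2,3},{4}}
stable after 2 split(s): 4 block(s)
3∈{2,3}, 2∈{2,3}

Answer: BISIMILAR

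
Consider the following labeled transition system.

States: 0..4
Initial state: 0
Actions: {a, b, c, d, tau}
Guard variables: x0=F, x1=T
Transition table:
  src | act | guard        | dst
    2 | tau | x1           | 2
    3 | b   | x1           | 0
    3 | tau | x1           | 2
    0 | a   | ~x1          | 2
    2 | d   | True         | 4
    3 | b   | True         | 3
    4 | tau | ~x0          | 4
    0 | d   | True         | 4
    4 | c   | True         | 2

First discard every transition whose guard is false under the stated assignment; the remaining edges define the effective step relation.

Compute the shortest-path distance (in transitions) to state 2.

Breadth-first toward 2:
  Layer 0: {0}
  Layer 1: {4}
  Layer 2: {2}
depth(2)=2, e.g. d·c

Answer: 2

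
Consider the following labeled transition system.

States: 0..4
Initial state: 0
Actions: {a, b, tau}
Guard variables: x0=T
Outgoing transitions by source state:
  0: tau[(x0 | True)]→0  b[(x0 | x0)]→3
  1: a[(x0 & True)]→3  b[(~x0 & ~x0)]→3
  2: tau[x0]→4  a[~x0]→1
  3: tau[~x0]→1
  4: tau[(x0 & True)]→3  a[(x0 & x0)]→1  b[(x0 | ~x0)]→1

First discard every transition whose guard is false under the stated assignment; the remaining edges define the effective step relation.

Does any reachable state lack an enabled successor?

Answer: DEADLOCK at state 3

Working:
Reachable = {0,3}
  0: b→3  tau→0  [2 out]
  3: ∅  [deadlock]
trace reaching 3: b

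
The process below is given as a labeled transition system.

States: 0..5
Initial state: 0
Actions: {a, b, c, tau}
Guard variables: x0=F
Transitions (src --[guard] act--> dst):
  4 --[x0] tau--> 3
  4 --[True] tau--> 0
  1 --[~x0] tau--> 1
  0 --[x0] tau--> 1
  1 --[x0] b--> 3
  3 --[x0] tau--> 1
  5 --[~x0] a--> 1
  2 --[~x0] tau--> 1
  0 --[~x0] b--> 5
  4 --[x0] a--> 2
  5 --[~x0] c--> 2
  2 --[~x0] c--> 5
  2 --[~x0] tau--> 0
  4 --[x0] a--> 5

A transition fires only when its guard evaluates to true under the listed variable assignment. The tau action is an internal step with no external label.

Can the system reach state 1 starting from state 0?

Answer: REACHABLE

Working:
8 transition(s) survive guard evaluation.
depth 0: {0}
depth 1: {5}  cumulative {0,5}
depth 2: {1,2}  cumulative {0,1,2,5}
Reach set: {0,1,2,5}
trace reaching 1: b·a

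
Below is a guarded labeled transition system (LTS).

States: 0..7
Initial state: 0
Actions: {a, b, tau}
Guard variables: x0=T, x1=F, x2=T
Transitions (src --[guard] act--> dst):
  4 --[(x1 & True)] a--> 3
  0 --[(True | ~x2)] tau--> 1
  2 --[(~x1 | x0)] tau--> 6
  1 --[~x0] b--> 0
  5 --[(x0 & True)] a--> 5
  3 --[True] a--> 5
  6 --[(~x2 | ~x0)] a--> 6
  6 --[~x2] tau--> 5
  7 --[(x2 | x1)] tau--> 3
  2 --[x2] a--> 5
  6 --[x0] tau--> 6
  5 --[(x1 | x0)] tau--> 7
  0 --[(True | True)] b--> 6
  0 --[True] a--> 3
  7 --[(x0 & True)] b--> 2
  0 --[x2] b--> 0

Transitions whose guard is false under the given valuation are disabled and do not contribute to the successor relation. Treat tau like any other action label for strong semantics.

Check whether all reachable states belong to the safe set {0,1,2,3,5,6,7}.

Allowed set {0,1,2,3,5,6,7}
R = {0,1,2,3,5,6,7}
  0: ok
  1: ok
  2: ok
  3: ok
  5: ok
  6: ok
  7: ok

Answer: INVARIANT HOLDS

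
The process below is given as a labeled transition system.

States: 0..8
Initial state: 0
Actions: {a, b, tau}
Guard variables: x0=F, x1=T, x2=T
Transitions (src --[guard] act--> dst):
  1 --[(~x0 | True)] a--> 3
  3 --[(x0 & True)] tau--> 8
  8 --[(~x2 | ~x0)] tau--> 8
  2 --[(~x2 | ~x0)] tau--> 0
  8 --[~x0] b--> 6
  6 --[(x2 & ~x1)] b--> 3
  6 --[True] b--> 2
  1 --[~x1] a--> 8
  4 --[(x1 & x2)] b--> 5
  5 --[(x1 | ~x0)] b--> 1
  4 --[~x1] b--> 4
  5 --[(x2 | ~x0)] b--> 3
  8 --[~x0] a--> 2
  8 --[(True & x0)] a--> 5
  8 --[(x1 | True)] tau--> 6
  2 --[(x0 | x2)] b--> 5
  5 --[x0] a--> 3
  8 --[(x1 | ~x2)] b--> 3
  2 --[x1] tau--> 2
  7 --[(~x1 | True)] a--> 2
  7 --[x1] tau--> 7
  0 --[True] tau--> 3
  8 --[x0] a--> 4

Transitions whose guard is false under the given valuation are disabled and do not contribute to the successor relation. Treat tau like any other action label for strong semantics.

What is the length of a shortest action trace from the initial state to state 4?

Answer: UNREACHABLE

Analysis:
Layered search for 4:
  Layer 0: {0}
  Layer 1: {3}
4 never appears.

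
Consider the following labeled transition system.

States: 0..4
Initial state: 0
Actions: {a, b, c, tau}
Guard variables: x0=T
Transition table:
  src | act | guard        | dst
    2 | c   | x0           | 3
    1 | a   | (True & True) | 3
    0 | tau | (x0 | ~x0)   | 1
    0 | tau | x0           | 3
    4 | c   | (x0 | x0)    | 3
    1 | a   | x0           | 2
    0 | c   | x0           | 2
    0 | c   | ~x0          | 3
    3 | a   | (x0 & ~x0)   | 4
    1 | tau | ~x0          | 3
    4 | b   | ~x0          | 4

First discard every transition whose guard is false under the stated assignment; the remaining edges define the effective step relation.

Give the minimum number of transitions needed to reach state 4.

Breadth-first toward 4:
  L0 = {0}
  L1 = {1,2,3}
4 never appears.

Answer: UNREACHABLE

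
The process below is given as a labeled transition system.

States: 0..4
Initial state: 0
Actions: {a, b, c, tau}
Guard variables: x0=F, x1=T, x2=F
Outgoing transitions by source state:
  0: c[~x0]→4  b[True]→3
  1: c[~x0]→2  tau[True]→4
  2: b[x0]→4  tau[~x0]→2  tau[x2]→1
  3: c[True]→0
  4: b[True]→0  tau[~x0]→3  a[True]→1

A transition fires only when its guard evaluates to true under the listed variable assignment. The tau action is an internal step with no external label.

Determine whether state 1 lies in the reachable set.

Answer: REACHABLE

Analysis:
Guard filter leaves 9 enabled edge(s).
depth 0: {0}
depth 1: {3,4}  now seen {0,3,4}
depth 2: {1}  now seen {0,1,3,4}
depth 3: {2}  now seen {0,1,2,3,4}
Reach set: {0,1,2,3,4}
witness 1: c·a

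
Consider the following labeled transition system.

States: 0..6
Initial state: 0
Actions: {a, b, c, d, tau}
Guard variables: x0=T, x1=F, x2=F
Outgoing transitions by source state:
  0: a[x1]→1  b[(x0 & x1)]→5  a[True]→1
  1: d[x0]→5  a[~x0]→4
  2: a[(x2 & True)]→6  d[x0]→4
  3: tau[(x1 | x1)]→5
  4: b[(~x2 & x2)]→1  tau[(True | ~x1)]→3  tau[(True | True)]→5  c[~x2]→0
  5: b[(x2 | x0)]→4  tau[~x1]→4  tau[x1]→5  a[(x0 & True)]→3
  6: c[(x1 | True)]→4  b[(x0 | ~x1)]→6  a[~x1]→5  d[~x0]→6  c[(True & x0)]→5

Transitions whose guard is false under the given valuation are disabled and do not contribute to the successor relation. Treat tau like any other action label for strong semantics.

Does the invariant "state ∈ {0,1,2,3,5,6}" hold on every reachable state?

Allowed set {0,1,2,3,5,6}
R = {0,1,3,4,5}
  0: safe
  1: safe
  3: safe
  4: VIOLATES
  5: safe
witness against invariant: a·d·b → 4

Answer: INVARIANT VIOLATED at state 4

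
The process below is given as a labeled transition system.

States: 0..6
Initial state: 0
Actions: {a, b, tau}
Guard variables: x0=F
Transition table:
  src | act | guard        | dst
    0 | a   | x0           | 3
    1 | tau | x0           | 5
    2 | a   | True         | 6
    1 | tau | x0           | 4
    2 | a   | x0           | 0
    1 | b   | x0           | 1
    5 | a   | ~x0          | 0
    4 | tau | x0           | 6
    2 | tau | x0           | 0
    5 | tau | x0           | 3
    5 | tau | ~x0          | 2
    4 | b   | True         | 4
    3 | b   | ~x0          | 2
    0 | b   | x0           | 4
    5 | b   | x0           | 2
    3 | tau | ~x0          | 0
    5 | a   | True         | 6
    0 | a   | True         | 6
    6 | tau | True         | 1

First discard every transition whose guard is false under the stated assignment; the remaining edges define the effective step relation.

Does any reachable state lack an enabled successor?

Answer: DEADLOCK at state 1

Working:
Reachable = {0,1,6}
  0: a→6  [1 exit(s)]
  1: ∅  [deadlock]
  6: tau→1  [1 exit(s)]
witness 1: a·tau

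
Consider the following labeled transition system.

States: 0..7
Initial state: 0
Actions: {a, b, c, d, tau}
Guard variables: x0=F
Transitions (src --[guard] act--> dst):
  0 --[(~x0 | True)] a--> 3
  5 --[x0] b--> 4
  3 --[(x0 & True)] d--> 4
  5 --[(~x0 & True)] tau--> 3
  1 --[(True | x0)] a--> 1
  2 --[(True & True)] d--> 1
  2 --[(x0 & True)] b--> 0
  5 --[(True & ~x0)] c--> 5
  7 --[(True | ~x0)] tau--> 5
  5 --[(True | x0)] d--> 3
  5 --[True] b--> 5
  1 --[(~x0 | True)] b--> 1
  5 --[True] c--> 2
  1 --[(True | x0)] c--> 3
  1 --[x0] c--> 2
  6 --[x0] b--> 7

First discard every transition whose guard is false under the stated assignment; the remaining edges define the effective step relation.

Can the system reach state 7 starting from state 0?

Guard filter leaves 11 enabled edge(s).
Layer 0: {0}
Layer 1: {3}  cumulative {0,3}
Reach set: {0,3}

Answer: UNREACHABLE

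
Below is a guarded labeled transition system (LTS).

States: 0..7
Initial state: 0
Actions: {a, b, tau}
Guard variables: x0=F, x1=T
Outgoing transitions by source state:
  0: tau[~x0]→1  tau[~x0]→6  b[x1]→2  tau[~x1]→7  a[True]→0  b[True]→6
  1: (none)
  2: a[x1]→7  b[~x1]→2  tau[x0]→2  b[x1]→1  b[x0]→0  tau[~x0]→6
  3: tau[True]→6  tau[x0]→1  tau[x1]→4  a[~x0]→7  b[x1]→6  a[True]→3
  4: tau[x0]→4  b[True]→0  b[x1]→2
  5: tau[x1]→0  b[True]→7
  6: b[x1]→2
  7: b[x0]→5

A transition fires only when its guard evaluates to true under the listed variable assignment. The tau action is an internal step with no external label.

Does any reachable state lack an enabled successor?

R = {0,1,2,6,7}
  0: a→0  b→2  b→6  tau→1  tau→6  [5 out]
  1: ∅  [deadlock]
  2: a→7  b→1  tau→6  [3 out]
  6: b→2  [1 out]
  7: ∅  [deadlock]
trace reaching 1: tau

Answer: DEADLOCK at state 1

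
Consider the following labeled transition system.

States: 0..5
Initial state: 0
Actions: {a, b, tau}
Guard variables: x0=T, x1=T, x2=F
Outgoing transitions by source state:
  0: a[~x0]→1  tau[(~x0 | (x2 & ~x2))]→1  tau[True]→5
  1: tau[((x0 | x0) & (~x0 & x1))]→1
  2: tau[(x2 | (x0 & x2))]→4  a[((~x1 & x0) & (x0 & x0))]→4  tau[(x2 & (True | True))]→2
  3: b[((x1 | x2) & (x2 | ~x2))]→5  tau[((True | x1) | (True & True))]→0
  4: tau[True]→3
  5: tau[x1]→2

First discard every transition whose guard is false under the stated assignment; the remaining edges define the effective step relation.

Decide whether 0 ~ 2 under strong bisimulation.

Compute ~ classes (split until stable):
  P[0] = {{0,1,2,3,4,5}}
  P[1] = {{0,4,5},{1,2},{3}}
  P[2] = {{0},{1,2},{3},{4},{5}}
stable after 3 split(s): 5 block(s)
class of 0: {0}; class of 2: {1,2}

Answer: NOT BISIMILAR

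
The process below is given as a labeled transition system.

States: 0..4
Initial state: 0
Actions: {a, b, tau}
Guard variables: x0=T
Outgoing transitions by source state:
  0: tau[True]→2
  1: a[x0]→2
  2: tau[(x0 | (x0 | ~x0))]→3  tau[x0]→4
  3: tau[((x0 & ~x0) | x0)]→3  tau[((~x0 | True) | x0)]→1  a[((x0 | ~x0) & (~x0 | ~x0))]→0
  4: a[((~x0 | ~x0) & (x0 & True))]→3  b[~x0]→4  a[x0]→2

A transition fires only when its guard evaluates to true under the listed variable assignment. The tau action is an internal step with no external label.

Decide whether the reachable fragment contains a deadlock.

Reachable = {0,1,2,3,4}
  0: tau→2  [1 out]
  1: a→2  [1 out]
  2: tau→3  tau→4  [2 out]
  3: tau→1  tau→3  [2 out]
  4: a→2  [1 out]

Answer: DEADLOCK-FREE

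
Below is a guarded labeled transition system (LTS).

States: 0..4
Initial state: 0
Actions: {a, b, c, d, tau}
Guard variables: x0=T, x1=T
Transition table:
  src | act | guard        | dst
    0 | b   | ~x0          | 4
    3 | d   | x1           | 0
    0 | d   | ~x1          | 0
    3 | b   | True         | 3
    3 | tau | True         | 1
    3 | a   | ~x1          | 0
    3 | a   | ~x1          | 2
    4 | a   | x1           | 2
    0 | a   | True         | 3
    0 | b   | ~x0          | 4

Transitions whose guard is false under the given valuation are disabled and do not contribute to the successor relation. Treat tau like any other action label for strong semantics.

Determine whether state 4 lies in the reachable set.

5 transition(s) survive guard evaluation.
Layer 0: {0}
Layer 1: {3}  cumulative {0,3}
Layer 2: {1}  cumulative {0,1,3}
R = {0,1,3}

Answer: UNREACHABLE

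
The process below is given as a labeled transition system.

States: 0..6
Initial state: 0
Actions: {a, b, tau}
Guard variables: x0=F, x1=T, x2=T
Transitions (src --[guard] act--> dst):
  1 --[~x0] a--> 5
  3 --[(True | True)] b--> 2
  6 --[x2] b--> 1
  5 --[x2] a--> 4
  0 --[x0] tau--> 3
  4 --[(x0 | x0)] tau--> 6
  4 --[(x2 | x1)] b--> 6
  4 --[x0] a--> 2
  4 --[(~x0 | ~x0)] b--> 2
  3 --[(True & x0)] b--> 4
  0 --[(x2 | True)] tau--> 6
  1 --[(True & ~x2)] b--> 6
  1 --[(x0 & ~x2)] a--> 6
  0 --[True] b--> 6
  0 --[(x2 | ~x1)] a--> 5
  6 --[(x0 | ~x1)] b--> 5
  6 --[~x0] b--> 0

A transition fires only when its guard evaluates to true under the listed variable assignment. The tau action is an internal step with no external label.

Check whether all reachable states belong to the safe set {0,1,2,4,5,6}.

Answer: INVARIANT HOLDS

Analysis:
Inv-set: {0,1,2,4,5,6}
Reach set: {0,1,2,4,5,6}
  0: safe
  1: safe
  2: safe
  4: safe
  5: safe
  6: safe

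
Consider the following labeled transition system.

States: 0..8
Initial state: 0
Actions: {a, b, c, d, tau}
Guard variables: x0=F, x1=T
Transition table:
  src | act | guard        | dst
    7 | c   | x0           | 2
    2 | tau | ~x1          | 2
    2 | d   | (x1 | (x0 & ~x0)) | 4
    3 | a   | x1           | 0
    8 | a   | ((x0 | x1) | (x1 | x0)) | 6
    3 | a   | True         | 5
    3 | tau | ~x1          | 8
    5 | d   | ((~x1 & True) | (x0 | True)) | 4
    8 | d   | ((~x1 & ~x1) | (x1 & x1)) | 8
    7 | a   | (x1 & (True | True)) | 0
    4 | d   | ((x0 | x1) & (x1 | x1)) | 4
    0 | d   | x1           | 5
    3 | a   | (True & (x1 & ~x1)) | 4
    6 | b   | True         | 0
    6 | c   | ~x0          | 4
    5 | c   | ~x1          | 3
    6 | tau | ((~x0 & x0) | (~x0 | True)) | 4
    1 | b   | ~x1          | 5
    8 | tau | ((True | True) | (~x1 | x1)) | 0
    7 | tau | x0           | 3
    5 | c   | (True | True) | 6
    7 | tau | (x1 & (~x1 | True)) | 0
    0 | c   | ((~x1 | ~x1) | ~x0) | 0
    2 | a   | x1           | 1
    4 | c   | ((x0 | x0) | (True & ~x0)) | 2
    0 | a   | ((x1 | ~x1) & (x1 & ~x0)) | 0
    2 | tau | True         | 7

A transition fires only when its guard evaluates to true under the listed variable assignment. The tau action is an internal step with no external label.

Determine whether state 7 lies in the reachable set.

After dropping false guards: 20 live edges.
L0 = {0}
L1 = {5}  total {0,5}
L2 = {4,6}  total {0,4,5,6}
L3 = {2}  total {0,2,4,5,6}
L4 = {1,7}  total {0,1,2,4,5,6,7}
Reachable = {0,1,2,4,5,6,7}
trace reaching 7: d·d·c·tau

Answer: REACHABLE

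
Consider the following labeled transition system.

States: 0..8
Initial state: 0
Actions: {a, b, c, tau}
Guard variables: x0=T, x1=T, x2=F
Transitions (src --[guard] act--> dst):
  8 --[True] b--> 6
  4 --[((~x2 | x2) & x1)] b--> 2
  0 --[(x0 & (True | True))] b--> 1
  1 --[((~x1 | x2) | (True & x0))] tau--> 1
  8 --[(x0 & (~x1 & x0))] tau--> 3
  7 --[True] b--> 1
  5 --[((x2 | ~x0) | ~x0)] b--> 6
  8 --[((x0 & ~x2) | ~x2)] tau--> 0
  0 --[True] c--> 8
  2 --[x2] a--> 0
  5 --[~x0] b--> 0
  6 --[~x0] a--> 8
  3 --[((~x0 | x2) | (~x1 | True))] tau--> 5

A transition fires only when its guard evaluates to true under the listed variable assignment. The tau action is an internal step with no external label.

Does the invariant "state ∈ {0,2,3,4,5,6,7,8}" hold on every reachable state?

Answer: INVARIANT VIOLATED at state 1

Working:
Safe = {0,2,3,4,5,6,7,8}
Reachable = {0,1,6,8}
  0: ok
  1: VIOLATES
  6: ok
  8: ok
witness against invariant: b → 1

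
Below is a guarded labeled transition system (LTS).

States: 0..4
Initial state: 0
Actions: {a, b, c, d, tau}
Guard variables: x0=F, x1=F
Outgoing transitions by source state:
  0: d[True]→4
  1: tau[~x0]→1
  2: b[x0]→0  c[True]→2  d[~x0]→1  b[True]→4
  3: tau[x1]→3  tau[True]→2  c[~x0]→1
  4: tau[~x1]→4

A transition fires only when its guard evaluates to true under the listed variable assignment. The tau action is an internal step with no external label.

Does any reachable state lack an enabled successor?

Answer: DEADLOCK-FREE

Analysis:
Reachable = {0,4}
  0: d→4  [1 exit(s)]
  4: tau→4  [1 exit(s)]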